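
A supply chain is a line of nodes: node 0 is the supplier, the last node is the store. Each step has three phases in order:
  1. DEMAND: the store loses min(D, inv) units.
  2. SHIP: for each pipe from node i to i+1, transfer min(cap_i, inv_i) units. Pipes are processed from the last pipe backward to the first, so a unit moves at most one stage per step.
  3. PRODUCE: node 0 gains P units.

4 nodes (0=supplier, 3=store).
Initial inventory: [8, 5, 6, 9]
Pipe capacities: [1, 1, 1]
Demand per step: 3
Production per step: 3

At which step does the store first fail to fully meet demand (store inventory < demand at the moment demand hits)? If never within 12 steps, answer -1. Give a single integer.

Step 1: demand=3,sold=3 ship[2->3]=1 ship[1->2]=1 ship[0->1]=1 prod=3 -> [10 5 6 7]
Step 2: demand=3,sold=3 ship[2->3]=1 ship[1->2]=1 ship[0->1]=1 prod=3 -> [12 5 6 5]
Step 3: demand=3,sold=3 ship[2->3]=1 ship[1->2]=1 ship[0->1]=1 prod=3 -> [14 5 6 3]
Step 4: demand=3,sold=3 ship[2->3]=1 ship[1->2]=1 ship[0->1]=1 prod=3 -> [16 5 6 1]
Step 5: demand=3,sold=1 ship[2->3]=1 ship[1->2]=1 ship[0->1]=1 prod=3 -> [18 5 6 1]
Step 6: demand=3,sold=1 ship[2->3]=1 ship[1->2]=1 ship[0->1]=1 prod=3 -> [20 5 6 1]
Step 7: demand=3,sold=1 ship[2->3]=1 ship[1->2]=1 ship[0->1]=1 prod=3 -> [22 5 6 1]
Step 8: demand=3,sold=1 ship[2->3]=1 ship[1->2]=1 ship[0->1]=1 prod=3 -> [24 5 6 1]
Step 9: demand=3,sold=1 ship[2->3]=1 ship[1->2]=1 ship[0->1]=1 prod=3 -> [26 5 6 1]
Step 10: demand=3,sold=1 ship[2->3]=1 ship[1->2]=1 ship[0->1]=1 prod=3 -> [28 5 6 1]
Step 11: demand=3,sold=1 ship[2->3]=1 ship[1->2]=1 ship[0->1]=1 prod=3 -> [30 5 6 1]
Step 12: demand=3,sold=1 ship[2->3]=1 ship[1->2]=1 ship[0->1]=1 prod=3 -> [32 5 6 1]
First stockout at step 5

5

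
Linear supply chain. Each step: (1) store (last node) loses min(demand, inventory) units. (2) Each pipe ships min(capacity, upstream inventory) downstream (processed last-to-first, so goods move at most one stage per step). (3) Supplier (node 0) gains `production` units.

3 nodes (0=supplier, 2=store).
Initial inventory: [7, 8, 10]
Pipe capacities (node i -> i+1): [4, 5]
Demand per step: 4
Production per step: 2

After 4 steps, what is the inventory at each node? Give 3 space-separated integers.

Step 1: demand=4,sold=4 ship[1->2]=5 ship[0->1]=4 prod=2 -> inv=[5 7 11]
Step 2: demand=4,sold=4 ship[1->2]=5 ship[0->1]=4 prod=2 -> inv=[3 6 12]
Step 3: demand=4,sold=4 ship[1->2]=5 ship[0->1]=3 prod=2 -> inv=[2 4 13]
Step 4: demand=4,sold=4 ship[1->2]=4 ship[0->1]=2 prod=2 -> inv=[2 2 13]

2 2 13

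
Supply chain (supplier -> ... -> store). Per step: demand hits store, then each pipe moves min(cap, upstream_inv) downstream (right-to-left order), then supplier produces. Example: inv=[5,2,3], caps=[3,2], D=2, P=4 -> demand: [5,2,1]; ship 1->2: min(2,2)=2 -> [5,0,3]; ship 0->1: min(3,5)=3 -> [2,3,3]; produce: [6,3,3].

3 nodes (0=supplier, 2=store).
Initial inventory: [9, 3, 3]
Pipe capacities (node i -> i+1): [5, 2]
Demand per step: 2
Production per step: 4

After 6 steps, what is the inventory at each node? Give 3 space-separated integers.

Step 1: demand=2,sold=2 ship[1->2]=2 ship[0->1]=5 prod=4 -> inv=[8 6 3]
Step 2: demand=2,sold=2 ship[1->2]=2 ship[0->1]=5 prod=4 -> inv=[7 9 3]
Step 3: demand=2,sold=2 ship[1->2]=2 ship[0->1]=5 prod=4 -> inv=[6 12 3]
Step 4: demand=2,sold=2 ship[1->2]=2 ship[0->1]=5 prod=4 -> inv=[5 15 3]
Step 5: demand=2,sold=2 ship[1->2]=2 ship[0->1]=5 prod=4 -> inv=[4 18 3]
Step 6: demand=2,sold=2 ship[1->2]=2 ship[0->1]=4 prod=4 -> inv=[4 20 3]

4 20 3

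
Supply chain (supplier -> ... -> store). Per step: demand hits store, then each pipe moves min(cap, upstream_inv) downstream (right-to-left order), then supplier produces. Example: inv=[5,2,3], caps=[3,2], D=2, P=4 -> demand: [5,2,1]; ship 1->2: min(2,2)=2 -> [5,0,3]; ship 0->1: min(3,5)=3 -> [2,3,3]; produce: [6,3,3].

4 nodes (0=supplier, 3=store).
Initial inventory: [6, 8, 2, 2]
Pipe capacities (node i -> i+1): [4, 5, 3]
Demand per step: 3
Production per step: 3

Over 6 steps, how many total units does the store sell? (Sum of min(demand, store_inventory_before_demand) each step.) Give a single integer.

Step 1: sold=2 (running total=2) -> [5 7 5 2]
Step 2: sold=2 (running total=4) -> [4 6 7 3]
Step 3: sold=3 (running total=7) -> [3 5 9 3]
Step 4: sold=3 (running total=10) -> [3 3 11 3]
Step 5: sold=3 (running total=13) -> [3 3 11 3]
Step 6: sold=3 (running total=16) -> [3 3 11 3]

Answer: 16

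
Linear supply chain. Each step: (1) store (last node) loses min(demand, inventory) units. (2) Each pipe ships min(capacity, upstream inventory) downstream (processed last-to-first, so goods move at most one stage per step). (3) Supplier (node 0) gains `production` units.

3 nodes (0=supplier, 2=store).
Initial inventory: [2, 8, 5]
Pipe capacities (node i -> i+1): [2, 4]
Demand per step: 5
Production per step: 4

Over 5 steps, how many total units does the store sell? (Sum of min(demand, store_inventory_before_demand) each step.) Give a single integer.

Answer: 19

Derivation:
Step 1: sold=5 (running total=5) -> [4 6 4]
Step 2: sold=4 (running total=9) -> [6 4 4]
Step 3: sold=4 (running total=13) -> [8 2 4]
Step 4: sold=4 (running total=17) -> [10 2 2]
Step 5: sold=2 (running total=19) -> [12 2 2]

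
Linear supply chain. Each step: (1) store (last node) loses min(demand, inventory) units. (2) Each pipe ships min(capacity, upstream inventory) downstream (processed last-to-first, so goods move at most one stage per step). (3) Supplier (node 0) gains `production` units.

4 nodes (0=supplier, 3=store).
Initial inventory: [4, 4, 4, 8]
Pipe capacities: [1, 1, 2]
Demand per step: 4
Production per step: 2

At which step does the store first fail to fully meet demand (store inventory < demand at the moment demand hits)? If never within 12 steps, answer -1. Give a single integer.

Step 1: demand=4,sold=4 ship[2->3]=2 ship[1->2]=1 ship[0->1]=1 prod=2 -> [5 4 3 6]
Step 2: demand=4,sold=4 ship[2->3]=2 ship[1->2]=1 ship[0->1]=1 prod=2 -> [6 4 2 4]
Step 3: demand=4,sold=4 ship[2->3]=2 ship[1->2]=1 ship[0->1]=1 prod=2 -> [7 4 1 2]
Step 4: demand=4,sold=2 ship[2->3]=1 ship[1->2]=1 ship[0->1]=1 prod=2 -> [8 4 1 1]
Step 5: demand=4,sold=1 ship[2->3]=1 ship[1->2]=1 ship[0->1]=1 prod=2 -> [9 4 1 1]
Step 6: demand=4,sold=1 ship[2->3]=1 ship[1->2]=1 ship[0->1]=1 prod=2 -> [10 4 1 1]
Step 7: demand=4,sold=1 ship[2->3]=1 ship[1->2]=1 ship[0->1]=1 prod=2 -> [11 4 1 1]
Step 8: demand=4,sold=1 ship[2->3]=1 ship[1->2]=1 ship[0->1]=1 prod=2 -> [12 4 1 1]
Step 9: demand=4,sold=1 ship[2->3]=1 ship[1->2]=1 ship[0->1]=1 prod=2 -> [13 4 1 1]
Step 10: demand=4,sold=1 ship[2->3]=1 ship[1->2]=1 ship[0->1]=1 prod=2 -> [14 4 1 1]
Step 11: demand=4,sold=1 ship[2->3]=1 ship[1->2]=1 ship[0->1]=1 prod=2 -> [15 4 1 1]
Step 12: demand=4,sold=1 ship[2->3]=1 ship[1->2]=1 ship[0->1]=1 prod=2 -> [16 4 1 1]
First stockout at step 4

4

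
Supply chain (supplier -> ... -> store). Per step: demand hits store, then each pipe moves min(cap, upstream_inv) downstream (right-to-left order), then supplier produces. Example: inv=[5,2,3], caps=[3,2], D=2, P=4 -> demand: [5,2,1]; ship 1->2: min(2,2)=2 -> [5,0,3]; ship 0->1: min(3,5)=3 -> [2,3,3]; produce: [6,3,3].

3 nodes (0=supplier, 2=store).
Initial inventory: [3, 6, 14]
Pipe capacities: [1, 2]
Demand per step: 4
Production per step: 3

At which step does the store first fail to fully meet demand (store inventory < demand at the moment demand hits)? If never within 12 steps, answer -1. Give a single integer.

Step 1: demand=4,sold=4 ship[1->2]=2 ship[0->1]=1 prod=3 -> [5 5 12]
Step 2: demand=4,sold=4 ship[1->2]=2 ship[0->1]=1 prod=3 -> [7 4 10]
Step 3: demand=4,sold=4 ship[1->2]=2 ship[0->1]=1 prod=3 -> [9 3 8]
Step 4: demand=4,sold=4 ship[1->2]=2 ship[0->1]=1 prod=3 -> [11 2 6]
Step 5: demand=4,sold=4 ship[1->2]=2 ship[0->1]=1 prod=3 -> [13 1 4]
Step 6: demand=4,sold=4 ship[1->2]=1 ship[0->1]=1 prod=3 -> [15 1 1]
Step 7: demand=4,sold=1 ship[1->2]=1 ship[0->1]=1 prod=3 -> [17 1 1]
Step 8: demand=4,sold=1 ship[1->2]=1 ship[0->1]=1 prod=3 -> [19 1 1]
Step 9: demand=4,sold=1 ship[1->2]=1 ship[0->1]=1 prod=3 -> [21 1 1]
Step 10: demand=4,sold=1 ship[1->2]=1 ship[0->1]=1 prod=3 -> [23 1 1]
Step 11: demand=4,sold=1 ship[1->2]=1 ship[0->1]=1 prod=3 -> [25 1 1]
Step 12: demand=4,sold=1 ship[1->2]=1 ship[0->1]=1 prod=3 -> [27 1 1]
First stockout at step 7

7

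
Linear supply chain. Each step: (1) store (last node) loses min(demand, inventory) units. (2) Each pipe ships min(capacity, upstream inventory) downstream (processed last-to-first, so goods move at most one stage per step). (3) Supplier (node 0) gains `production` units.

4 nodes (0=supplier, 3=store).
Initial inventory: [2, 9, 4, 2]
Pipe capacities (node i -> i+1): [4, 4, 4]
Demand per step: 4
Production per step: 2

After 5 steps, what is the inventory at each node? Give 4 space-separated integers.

Step 1: demand=4,sold=2 ship[2->3]=4 ship[1->2]=4 ship[0->1]=2 prod=2 -> inv=[2 7 4 4]
Step 2: demand=4,sold=4 ship[2->3]=4 ship[1->2]=4 ship[0->1]=2 prod=2 -> inv=[2 5 4 4]
Step 3: demand=4,sold=4 ship[2->3]=4 ship[1->2]=4 ship[0->1]=2 prod=2 -> inv=[2 3 4 4]
Step 4: demand=4,sold=4 ship[2->3]=4 ship[1->2]=3 ship[0->1]=2 prod=2 -> inv=[2 2 3 4]
Step 5: demand=4,sold=4 ship[2->3]=3 ship[1->2]=2 ship[0->1]=2 prod=2 -> inv=[2 2 2 3]

2 2 2 3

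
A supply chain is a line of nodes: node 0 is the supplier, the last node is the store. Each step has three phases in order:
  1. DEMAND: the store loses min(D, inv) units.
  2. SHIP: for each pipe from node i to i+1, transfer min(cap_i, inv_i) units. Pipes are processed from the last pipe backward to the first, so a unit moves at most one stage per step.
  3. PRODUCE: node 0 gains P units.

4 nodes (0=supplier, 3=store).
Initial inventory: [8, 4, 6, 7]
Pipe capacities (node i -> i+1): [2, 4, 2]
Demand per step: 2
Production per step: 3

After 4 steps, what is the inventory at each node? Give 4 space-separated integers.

Step 1: demand=2,sold=2 ship[2->3]=2 ship[1->2]=4 ship[0->1]=2 prod=3 -> inv=[9 2 8 7]
Step 2: demand=2,sold=2 ship[2->3]=2 ship[1->2]=2 ship[0->1]=2 prod=3 -> inv=[10 2 8 7]
Step 3: demand=2,sold=2 ship[2->3]=2 ship[1->2]=2 ship[0->1]=2 prod=3 -> inv=[11 2 8 7]
Step 4: demand=2,sold=2 ship[2->3]=2 ship[1->2]=2 ship[0->1]=2 prod=3 -> inv=[12 2 8 7]

12 2 8 7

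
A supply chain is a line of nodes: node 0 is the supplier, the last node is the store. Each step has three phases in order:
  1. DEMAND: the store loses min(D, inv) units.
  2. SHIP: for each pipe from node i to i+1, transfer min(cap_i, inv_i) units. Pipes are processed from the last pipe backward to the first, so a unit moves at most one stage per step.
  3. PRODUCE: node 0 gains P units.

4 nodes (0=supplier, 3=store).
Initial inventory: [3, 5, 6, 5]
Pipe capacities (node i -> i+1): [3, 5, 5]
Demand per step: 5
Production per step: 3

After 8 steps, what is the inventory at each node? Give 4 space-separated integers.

Step 1: demand=5,sold=5 ship[2->3]=5 ship[1->2]=5 ship[0->1]=3 prod=3 -> inv=[3 3 6 5]
Step 2: demand=5,sold=5 ship[2->3]=5 ship[1->2]=3 ship[0->1]=3 prod=3 -> inv=[3 3 4 5]
Step 3: demand=5,sold=5 ship[2->3]=4 ship[1->2]=3 ship[0->1]=3 prod=3 -> inv=[3 3 3 4]
Step 4: demand=5,sold=4 ship[2->3]=3 ship[1->2]=3 ship[0->1]=3 prod=3 -> inv=[3 3 3 3]
Step 5: demand=5,sold=3 ship[2->3]=3 ship[1->2]=3 ship[0->1]=3 prod=3 -> inv=[3 3 3 3]
Step 6: demand=5,sold=3 ship[2->3]=3 ship[1->2]=3 ship[0->1]=3 prod=3 -> inv=[3 3 3 3]
Step 7: demand=5,sold=3 ship[2->3]=3 ship[1->2]=3 ship[0->1]=3 prod=3 -> inv=[3 3 3 3]
Step 8: demand=5,sold=3 ship[2->3]=3 ship[1->2]=3 ship[0->1]=3 prod=3 -> inv=[3 3 3 3]

3 3 3 3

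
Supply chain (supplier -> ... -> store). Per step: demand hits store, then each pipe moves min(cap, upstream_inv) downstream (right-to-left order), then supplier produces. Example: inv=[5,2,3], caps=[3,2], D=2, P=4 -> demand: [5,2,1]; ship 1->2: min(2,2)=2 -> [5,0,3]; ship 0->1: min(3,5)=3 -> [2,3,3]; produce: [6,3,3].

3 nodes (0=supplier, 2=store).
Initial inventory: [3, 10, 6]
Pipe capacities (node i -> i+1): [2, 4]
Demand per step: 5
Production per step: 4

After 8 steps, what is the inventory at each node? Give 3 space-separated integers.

Step 1: demand=5,sold=5 ship[1->2]=4 ship[0->1]=2 prod=4 -> inv=[5 8 5]
Step 2: demand=5,sold=5 ship[1->2]=4 ship[0->1]=2 prod=4 -> inv=[7 6 4]
Step 3: demand=5,sold=4 ship[1->2]=4 ship[0->1]=2 prod=4 -> inv=[9 4 4]
Step 4: demand=5,sold=4 ship[1->2]=4 ship[0->1]=2 prod=4 -> inv=[11 2 4]
Step 5: demand=5,sold=4 ship[1->2]=2 ship[0->1]=2 prod=4 -> inv=[13 2 2]
Step 6: demand=5,sold=2 ship[1->2]=2 ship[0->1]=2 prod=4 -> inv=[15 2 2]
Step 7: demand=5,sold=2 ship[1->2]=2 ship[0->1]=2 prod=4 -> inv=[17 2 2]
Step 8: demand=5,sold=2 ship[1->2]=2 ship[0->1]=2 prod=4 -> inv=[19 2 2]

19 2 2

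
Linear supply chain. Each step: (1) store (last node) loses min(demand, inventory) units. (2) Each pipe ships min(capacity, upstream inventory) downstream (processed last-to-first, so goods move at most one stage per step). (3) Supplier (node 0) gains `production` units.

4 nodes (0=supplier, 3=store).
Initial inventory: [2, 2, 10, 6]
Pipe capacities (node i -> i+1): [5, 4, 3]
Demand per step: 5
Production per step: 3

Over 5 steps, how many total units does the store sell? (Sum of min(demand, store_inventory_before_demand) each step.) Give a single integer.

Answer: 18

Derivation:
Step 1: sold=5 (running total=5) -> [3 2 9 4]
Step 2: sold=4 (running total=9) -> [3 3 8 3]
Step 3: sold=3 (running total=12) -> [3 3 8 3]
Step 4: sold=3 (running total=15) -> [3 3 8 3]
Step 5: sold=3 (running total=18) -> [3 3 8 3]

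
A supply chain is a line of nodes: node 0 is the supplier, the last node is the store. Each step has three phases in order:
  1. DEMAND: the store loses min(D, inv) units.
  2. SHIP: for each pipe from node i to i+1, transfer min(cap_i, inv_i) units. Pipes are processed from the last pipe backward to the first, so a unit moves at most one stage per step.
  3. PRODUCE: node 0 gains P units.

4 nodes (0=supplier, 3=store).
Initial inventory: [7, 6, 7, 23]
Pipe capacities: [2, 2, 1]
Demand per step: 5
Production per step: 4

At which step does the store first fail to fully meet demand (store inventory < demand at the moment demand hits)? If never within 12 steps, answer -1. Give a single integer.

Step 1: demand=5,sold=5 ship[2->3]=1 ship[1->2]=2 ship[0->1]=2 prod=4 -> [9 6 8 19]
Step 2: demand=5,sold=5 ship[2->3]=1 ship[1->2]=2 ship[0->1]=2 prod=4 -> [11 6 9 15]
Step 3: demand=5,sold=5 ship[2->3]=1 ship[1->2]=2 ship[0->1]=2 prod=4 -> [13 6 10 11]
Step 4: demand=5,sold=5 ship[2->3]=1 ship[1->2]=2 ship[0->1]=2 prod=4 -> [15 6 11 7]
Step 5: demand=5,sold=5 ship[2->3]=1 ship[1->2]=2 ship[0->1]=2 prod=4 -> [17 6 12 3]
Step 6: demand=5,sold=3 ship[2->3]=1 ship[1->2]=2 ship[0->1]=2 prod=4 -> [19 6 13 1]
Step 7: demand=5,sold=1 ship[2->3]=1 ship[1->2]=2 ship[0->1]=2 prod=4 -> [21 6 14 1]
Step 8: demand=5,sold=1 ship[2->3]=1 ship[1->2]=2 ship[0->1]=2 prod=4 -> [23 6 15 1]
Step 9: demand=5,sold=1 ship[2->3]=1 ship[1->2]=2 ship[0->1]=2 prod=4 -> [25 6 16 1]
Step 10: demand=5,sold=1 ship[2->3]=1 ship[1->2]=2 ship[0->1]=2 prod=4 -> [27 6 17 1]
Step 11: demand=5,sold=1 ship[2->3]=1 ship[1->2]=2 ship[0->1]=2 prod=4 -> [29 6 18 1]
Step 12: demand=5,sold=1 ship[2->3]=1 ship[1->2]=2 ship[0->1]=2 prod=4 -> [31 6 19 1]
First stockout at step 6

6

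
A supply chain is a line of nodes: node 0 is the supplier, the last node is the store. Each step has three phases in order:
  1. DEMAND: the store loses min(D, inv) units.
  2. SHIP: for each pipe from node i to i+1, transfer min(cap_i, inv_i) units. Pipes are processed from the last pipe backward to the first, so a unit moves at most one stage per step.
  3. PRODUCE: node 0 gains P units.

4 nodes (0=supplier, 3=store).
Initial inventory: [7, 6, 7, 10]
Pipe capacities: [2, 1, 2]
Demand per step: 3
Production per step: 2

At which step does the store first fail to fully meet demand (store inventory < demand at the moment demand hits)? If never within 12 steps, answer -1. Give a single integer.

Step 1: demand=3,sold=3 ship[2->3]=2 ship[1->2]=1 ship[0->1]=2 prod=2 -> [7 7 6 9]
Step 2: demand=3,sold=3 ship[2->3]=2 ship[1->2]=1 ship[0->1]=2 prod=2 -> [7 8 5 8]
Step 3: demand=3,sold=3 ship[2->3]=2 ship[1->2]=1 ship[0->1]=2 prod=2 -> [7 9 4 7]
Step 4: demand=3,sold=3 ship[2->3]=2 ship[1->2]=1 ship[0->1]=2 prod=2 -> [7 10 3 6]
Step 5: demand=3,sold=3 ship[2->3]=2 ship[1->2]=1 ship[0->1]=2 prod=2 -> [7 11 2 5]
Step 6: demand=3,sold=3 ship[2->3]=2 ship[1->2]=1 ship[0->1]=2 prod=2 -> [7 12 1 4]
Step 7: demand=3,sold=3 ship[2->3]=1 ship[1->2]=1 ship[0->1]=2 prod=2 -> [7 13 1 2]
Step 8: demand=3,sold=2 ship[2->3]=1 ship[1->2]=1 ship[0->1]=2 prod=2 -> [7 14 1 1]
Step 9: demand=3,sold=1 ship[2->3]=1 ship[1->2]=1 ship[0->1]=2 prod=2 -> [7 15 1 1]
Step 10: demand=3,sold=1 ship[2->3]=1 ship[1->2]=1 ship[0->1]=2 prod=2 -> [7 16 1 1]
Step 11: demand=3,sold=1 ship[2->3]=1 ship[1->2]=1 ship[0->1]=2 prod=2 -> [7 17 1 1]
Step 12: demand=3,sold=1 ship[2->3]=1 ship[1->2]=1 ship[0->1]=2 prod=2 -> [7 18 1 1]
First stockout at step 8

8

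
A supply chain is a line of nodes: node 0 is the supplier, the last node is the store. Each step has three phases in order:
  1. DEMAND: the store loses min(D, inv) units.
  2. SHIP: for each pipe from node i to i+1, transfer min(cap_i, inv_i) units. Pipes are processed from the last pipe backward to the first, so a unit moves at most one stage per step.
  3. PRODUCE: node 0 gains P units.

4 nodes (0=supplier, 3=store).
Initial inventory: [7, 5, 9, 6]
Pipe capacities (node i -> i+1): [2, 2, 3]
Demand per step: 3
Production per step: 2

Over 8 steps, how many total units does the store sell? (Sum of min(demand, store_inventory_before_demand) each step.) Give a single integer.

Answer: 24

Derivation:
Step 1: sold=3 (running total=3) -> [7 5 8 6]
Step 2: sold=3 (running total=6) -> [7 5 7 6]
Step 3: sold=3 (running total=9) -> [7 5 6 6]
Step 4: sold=3 (running total=12) -> [7 5 5 6]
Step 5: sold=3 (running total=15) -> [7 5 4 6]
Step 6: sold=3 (running total=18) -> [7 5 3 6]
Step 7: sold=3 (running total=21) -> [7 5 2 6]
Step 8: sold=3 (running total=24) -> [7 5 2 5]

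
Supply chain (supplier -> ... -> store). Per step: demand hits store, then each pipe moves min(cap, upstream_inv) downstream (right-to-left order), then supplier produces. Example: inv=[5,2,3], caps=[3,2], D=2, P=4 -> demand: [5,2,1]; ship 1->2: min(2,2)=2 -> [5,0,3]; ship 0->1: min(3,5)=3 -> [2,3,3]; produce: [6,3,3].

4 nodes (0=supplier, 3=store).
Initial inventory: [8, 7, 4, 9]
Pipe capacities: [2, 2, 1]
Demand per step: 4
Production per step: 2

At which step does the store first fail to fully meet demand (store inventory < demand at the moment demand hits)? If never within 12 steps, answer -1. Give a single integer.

Step 1: demand=4,sold=4 ship[2->3]=1 ship[1->2]=2 ship[0->1]=2 prod=2 -> [8 7 5 6]
Step 2: demand=4,sold=4 ship[2->3]=1 ship[1->2]=2 ship[0->1]=2 prod=2 -> [8 7 6 3]
Step 3: demand=4,sold=3 ship[2->3]=1 ship[1->2]=2 ship[0->1]=2 prod=2 -> [8 7 7 1]
Step 4: demand=4,sold=1 ship[2->3]=1 ship[1->2]=2 ship[0->1]=2 prod=2 -> [8 7 8 1]
Step 5: demand=4,sold=1 ship[2->3]=1 ship[1->2]=2 ship[0->1]=2 prod=2 -> [8 7 9 1]
Step 6: demand=4,sold=1 ship[2->3]=1 ship[1->2]=2 ship[0->1]=2 prod=2 -> [8 7 10 1]
Step 7: demand=4,sold=1 ship[2->3]=1 ship[1->2]=2 ship[0->1]=2 prod=2 -> [8 7 11 1]
Step 8: demand=4,sold=1 ship[2->3]=1 ship[1->2]=2 ship[0->1]=2 prod=2 -> [8 7 12 1]
Step 9: demand=4,sold=1 ship[2->3]=1 ship[1->2]=2 ship[0->1]=2 prod=2 -> [8 7 13 1]
Step 10: demand=4,sold=1 ship[2->3]=1 ship[1->2]=2 ship[0->1]=2 prod=2 -> [8 7 14 1]
Step 11: demand=4,sold=1 ship[2->3]=1 ship[1->2]=2 ship[0->1]=2 prod=2 -> [8 7 15 1]
Step 12: demand=4,sold=1 ship[2->3]=1 ship[1->2]=2 ship[0->1]=2 prod=2 -> [8 7 16 1]
First stockout at step 3

3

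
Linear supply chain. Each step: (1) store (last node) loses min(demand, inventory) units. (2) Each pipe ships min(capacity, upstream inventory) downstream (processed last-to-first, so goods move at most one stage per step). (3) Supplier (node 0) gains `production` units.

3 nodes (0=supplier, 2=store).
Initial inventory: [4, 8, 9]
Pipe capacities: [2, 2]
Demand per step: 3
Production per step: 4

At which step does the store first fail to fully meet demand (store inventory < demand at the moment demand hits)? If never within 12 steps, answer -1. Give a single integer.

Step 1: demand=3,sold=3 ship[1->2]=2 ship[0->1]=2 prod=4 -> [6 8 8]
Step 2: demand=3,sold=3 ship[1->2]=2 ship[0->1]=2 prod=4 -> [8 8 7]
Step 3: demand=3,sold=3 ship[1->2]=2 ship[0->1]=2 prod=4 -> [10 8 6]
Step 4: demand=3,sold=3 ship[1->2]=2 ship[0->1]=2 prod=4 -> [12 8 5]
Step 5: demand=3,sold=3 ship[1->2]=2 ship[0->1]=2 prod=4 -> [14 8 4]
Step 6: demand=3,sold=3 ship[1->2]=2 ship[0->1]=2 prod=4 -> [16 8 3]
Step 7: demand=3,sold=3 ship[1->2]=2 ship[0->1]=2 prod=4 -> [18 8 2]
Step 8: demand=3,sold=2 ship[1->2]=2 ship[0->1]=2 prod=4 -> [20 8 2]
Step 9: demand=3,sold=2 ship[1->2]=2 ship[0->1]=2 prod=4 -> [22 8 2]
Step 10: demand=3,sold=2 ship[1->2]=2 ship[0->1]=2 prod=4 -> [24 8 2]
Step 11: demand=3,sold=2 ship[1->2]=2 ship[0->1]=2 prod=4 -> [26 8 2]
Step 12: demand=3,sold=2 ship[1->2]=2 ship[0->1]=2 prod=4 -> [28 8 2]
First stockout at step 8

8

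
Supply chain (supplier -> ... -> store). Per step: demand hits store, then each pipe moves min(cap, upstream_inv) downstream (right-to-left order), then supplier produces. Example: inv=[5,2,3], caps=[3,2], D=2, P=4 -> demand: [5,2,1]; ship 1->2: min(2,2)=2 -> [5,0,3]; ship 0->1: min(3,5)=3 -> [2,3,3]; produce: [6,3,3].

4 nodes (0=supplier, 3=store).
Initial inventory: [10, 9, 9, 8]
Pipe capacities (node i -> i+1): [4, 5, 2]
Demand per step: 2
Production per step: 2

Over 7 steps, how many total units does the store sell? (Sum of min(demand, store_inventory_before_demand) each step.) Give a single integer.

Answer: 14

Derivation:
Step 1: sold=2 (running total=2) -> [8 8 12 8]
Step 2: sold=2 (running total=4) -> [6 7 15 8]
Step 3: sold=2 (running total=6) -> [4 6 18 8]
Step 4: sold=2 (running total=8) -> [2 5 21 8]
Step 5: sold=2 (running total=10) -> [2 2 24 8]
Step 6: sold=2 (running total=12) -> [2 2 24 8]
Step 7: sold=2 (running total=14) -> [2 2 24 8]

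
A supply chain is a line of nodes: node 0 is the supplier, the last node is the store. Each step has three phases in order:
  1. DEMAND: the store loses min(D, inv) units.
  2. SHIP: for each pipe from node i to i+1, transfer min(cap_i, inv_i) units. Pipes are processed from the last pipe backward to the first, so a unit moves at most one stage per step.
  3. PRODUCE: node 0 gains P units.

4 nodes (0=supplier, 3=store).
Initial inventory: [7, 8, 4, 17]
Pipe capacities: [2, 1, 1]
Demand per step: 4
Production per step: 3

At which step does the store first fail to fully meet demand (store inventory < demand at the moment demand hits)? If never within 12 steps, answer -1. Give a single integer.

Step 1: demand=4,sold=4 ship[2->3]=1 ship[1->2]=1 ship[0->1]=2 prod=3 -> [8 9 4 14]
Step 2: demand=4,sold=4 ship[2->3]=1 ship[1->2]=1 ship[0->1]=2 prod=3 -> [9 10 4 11]
Step 3: demand=4,sold=4 ship[2->3]=1 ship[1->2]=1 ship[0->1]=2 prod=3 -> [10 11 4 8]
Step 4: demand=4,sold=4 ship[2->3]=1 ship[1->2]=1 ship[0->1]=2 prod=3 -> [11 12 4 5]
Step 5: demand=4,sold=4 ship[2->3]=1 ship[1->2]=1 ship[0->1]=2 prod=3 -> [12 13 4 2]
Step 6: demand=4,sold=2 ship[2->3]=1 ship[1->2]=1 ship[0->1]=2 prod=3 -> [13 14 4 1]
Step 7: demand=4,sold=1 ship[2->3]=1 ship[1->2]=1 ship[0->1]=2 prod=3 -> [14 15 4 1]
Step 8: demand=4,sold=1 ship[2->3]=1 ship[1->2]=1 ship[0->1]=2 prod=3 -> [15 16 4 1]
Step 9: demand=4,sold=1 ship[2->3]=1 ship[1->2]=1 ship[0->1]=2 prod=3 -> [16 17 4 1]
Step 10: demand=4,sold=1 ship[2->3]=1 ship[1->2]=1 ship[0->1]=2 prod=3 -> [17 18 4 1]
Step 11: demand=4,sold=1 ship[2->3]=1 ship[1->2]=1 ship[0->1]=2 prod=3 -> [18 19 4 1]
Step 12: demand=4,sold=1 ship[2->3]=1 ship[1->2]=1 ship[0->1]=2 prod=3 -> [19 20 4 1]
First stockout at step 6

6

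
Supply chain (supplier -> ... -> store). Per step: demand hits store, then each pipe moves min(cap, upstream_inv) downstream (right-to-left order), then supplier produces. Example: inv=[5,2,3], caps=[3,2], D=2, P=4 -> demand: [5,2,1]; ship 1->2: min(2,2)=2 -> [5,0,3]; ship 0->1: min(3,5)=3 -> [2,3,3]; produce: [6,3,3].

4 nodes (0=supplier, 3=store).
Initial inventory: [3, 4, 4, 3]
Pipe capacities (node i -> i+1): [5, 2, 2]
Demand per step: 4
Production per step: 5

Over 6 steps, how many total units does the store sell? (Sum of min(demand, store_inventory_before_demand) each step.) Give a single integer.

Step 1: sold=3 (running total=3) -> [5 5 4 2]
Step 2: sold=2 (running total=5) -> [5 8 4 2]
Step 3: sold=2 (running total=7) -> [5 11 4 2]
Step 4: sold=2 (running total=9) -> [5 14 4 2]
Step 5: sold=2 (running total=11) -> [5 17 4 2]
Step 6: sold=2 (running total=13) -> [5 20 4 2]

Answer: 13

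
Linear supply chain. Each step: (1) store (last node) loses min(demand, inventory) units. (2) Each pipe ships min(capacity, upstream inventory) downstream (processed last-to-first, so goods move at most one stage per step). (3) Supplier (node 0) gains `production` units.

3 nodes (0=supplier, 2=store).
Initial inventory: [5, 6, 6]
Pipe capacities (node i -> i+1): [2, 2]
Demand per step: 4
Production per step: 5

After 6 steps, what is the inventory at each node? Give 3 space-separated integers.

Step 1: demand=4,sold=4 ship[1->2]=2 ship[0->1]=2 prod=5 -> inv=[8 6 4]
Step 2: demand=4,sold=4 ship[1->2]=2 ship[0->1]=2 prod=5 -> inv=[11 6 2]
Step 3: demand=4,sold=2 ship[1->2]=2 ship[0->1]=2 prod=5 -> inv=[14 6 2]
Step 4: demand=4,sold=2 ship[1->2]=2 ship[0->1]=2 prod=5 -> inv=[17 6 2]
Step 5: demand=4,sold=2 ship[1->2]=2 ship[0->1]=2 prod=5 -> inv=[20 6 2]
Step 6: demand=4,sold=2 ship[1->2]=2 ship[0->1]=2 prod=5 -> inv=[23 6 2]

23 6 2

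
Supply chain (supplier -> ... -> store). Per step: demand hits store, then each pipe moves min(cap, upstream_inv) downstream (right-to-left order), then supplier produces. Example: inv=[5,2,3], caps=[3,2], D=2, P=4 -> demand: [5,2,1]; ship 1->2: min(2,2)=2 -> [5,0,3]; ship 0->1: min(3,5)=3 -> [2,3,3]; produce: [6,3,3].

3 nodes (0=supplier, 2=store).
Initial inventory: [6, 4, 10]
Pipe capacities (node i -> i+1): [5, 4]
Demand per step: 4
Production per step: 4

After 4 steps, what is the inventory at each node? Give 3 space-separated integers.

Step 1: demand=4,sold=4 ship[1->2]=4 ship[0->1]=5 prod=4 -> inv=[5 5 10]
Step 2: demand=4,sold=4 ship[1->2]=4 ship[0->1]=5 prod=4 -> inv=[4 6 10]
Step 3: demand=4,sold=4 ship[1->2]=4 ship[0->1]=4 prod=4 -> inv=[4 6 10]
Step 4: demand=4,sold=4 ship[1->2]=4 ship[0->1]=4 prod=4 -> inv=[4 6 10]

4 6 10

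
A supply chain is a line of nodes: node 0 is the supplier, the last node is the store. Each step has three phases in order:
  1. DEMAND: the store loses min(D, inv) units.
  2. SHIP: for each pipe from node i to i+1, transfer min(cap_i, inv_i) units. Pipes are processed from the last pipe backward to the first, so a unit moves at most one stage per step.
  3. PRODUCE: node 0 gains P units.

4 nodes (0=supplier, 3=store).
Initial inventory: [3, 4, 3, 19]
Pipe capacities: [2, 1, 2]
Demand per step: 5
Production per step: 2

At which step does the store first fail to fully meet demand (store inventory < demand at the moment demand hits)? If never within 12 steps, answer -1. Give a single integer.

Step 1: demand=5,sold=5 ship[2->3]=2 ship[1->2]=1 ship[0->1]=2 prod=2 -> [3 5 2 16]
Step 2: demand=5,sold=5 ship[2->3]=2 ship[1->2]=1 ship[0->1]=2 prod=2 -> [3 6 1 13]
Step 3: demand=5,sold=5 ship[2->3]=1 ship[1->2]=1 ship[0->1]=2 prod=2 -> [3 7 1 9]
Step 4: demand=5,sold=5 ship[2->3]=1 ship[1->2]=1 ship[0->1]=2 prod=2 -> [3 8 1 5]
Step 5: demand=5,sold=5 ship[2->3]=1 ship[1->2]=1 ship[0->1]=2 prod=2 -> [3 9 1 1]
Step 6: demand=5,sold=1 ship[2->3]=1 ship[1->2]=1 ship[0->1]=2 prod=2 -> [3 10 1 1]
Step 7: demand=5,sold=1 ship[2->3]=1 ship[1->2]=1 ship[0->1]=2 prod=2 -> [3 11 1 1]
Step 8: demand=5,sold=1 ship[2->3]=1 ship[1->2]=1 ship[0->1]=2 prod=2 -> [3 12 1 1]
Step 9: demand=5,sold=1 ship[2->3]=1 ship[1->2]=1 ship[0->1]=2 prod=2 -> [3 13 1 1]
Step 10: demand=5,sold=1 ship[2->3]=1 ship[1->2]=1 ship[0->1]=2 prod=2 -> [3 14 1 1]
Step 11: demand=5,sold=1 ship[2->3]=1 ship[1->2]=1 ship[0->1]=2 prod=2 -> [3 15 1 1]
Step 12: demand=5,sold=1 ship[2->3]=1 ship[1->2]=1 ship[0->1]=2 prod=2 -> [3 16 1 1]
First stockout at step 6

6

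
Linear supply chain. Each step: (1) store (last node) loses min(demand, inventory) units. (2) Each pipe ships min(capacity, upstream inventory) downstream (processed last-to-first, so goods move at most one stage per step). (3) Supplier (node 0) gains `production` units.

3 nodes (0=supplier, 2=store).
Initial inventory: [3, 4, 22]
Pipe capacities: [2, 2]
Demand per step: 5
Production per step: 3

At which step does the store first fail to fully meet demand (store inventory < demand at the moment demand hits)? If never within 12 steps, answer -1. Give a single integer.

Step 1: demand=5,sold=5 ship[1->2]=2 ship[0->1]=2 prod=3 -> [4 4 19]
Step 2: demand=5,sold=5 ship[1->2]=2 ship[0->1]=2 prod=3 -> [5 4 16]
Step 3: demand=5,sold=5 ship[1->2]=2 ship[0->1]=2 prod=3 -> [6 4 13]
Step 4: demand=5,sold=5 ship[1->2]=2 ship[0->1]=2 prod=3 -> [7 4 10]
Step 5: demand=5,sold=5 ship[1->2]=2 ship[0->1]=2 prod=3 -> [8 4 7]
Step 6: demand=5,sold=5 ship[1->2]=2 ship[0->1]=2 prod=3 -> [9 4 4]
Step 7: demand=5,sold=4 ship[1->2]=2 ship[0->1]=2 prod=3 -> [10 4 2]
Step 8: demand=5,sold=2 ship[1->2]=2 ship[0->1]=2 prod=3 -> [11 4 2]
Step 9: demand=5,sold=2 ship[1->2]=2 ship[0->1]=2 prod=3 -> [12 4 2]
Step 10: demand=5,sold=2 ship[1->2]=2 ship[0->1]=2 prod=3 -> [13 4 2]
Step 11: demand=5,sold=2 ship[1->2]=2 ship[0->1]=2 prod=3 -> [14 4 2]
Step 12: demand=5,sold=2 ship[1->2]=2 ship[0->1]=2 prod=3 -> [15 4 2]
First stockout at step 7

7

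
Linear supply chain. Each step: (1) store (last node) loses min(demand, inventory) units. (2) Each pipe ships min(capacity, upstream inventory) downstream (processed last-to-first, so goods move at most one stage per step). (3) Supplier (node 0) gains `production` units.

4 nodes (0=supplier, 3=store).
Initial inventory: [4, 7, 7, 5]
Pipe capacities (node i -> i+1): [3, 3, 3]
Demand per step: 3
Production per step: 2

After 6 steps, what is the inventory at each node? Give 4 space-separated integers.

Step 1: demand=3,sold=3 ship[2->3]=3 ship[1->2]=3 ship[0->1]=3 prod=2 -> inv=[3 7 7 5]
Step 2: demand=3,sold=3 ship[2->3]=3 ship[1->2]=3 ship[0->1]=3 prod=2 -> inv=[2 7 7 5]
Step 3: demand=3,sold=3 ship[2->3]=3 ship[1->2]=3 ship[0->1]=2 prod=2 -> inv=[2 6 7 5]
Step 4: demand=3,sold=3 ship[2->3]=3 ship[1->2]=3 ship[0->1]=2 prod=2 -> inv=[2 5 7 5]
Step 5: demand=3,sold=3 ship[2->3]=3 ship[1->2]=3 ship[0->1]=2 prod=2 -> inv=[2 4 7 5]
Step 6: demand=3,sold=3 ship[2->3]=3 ship[1->2]=3 ship[0->1]=2 prod=2 -> inv=[2 3 7 5]

2 3 7 5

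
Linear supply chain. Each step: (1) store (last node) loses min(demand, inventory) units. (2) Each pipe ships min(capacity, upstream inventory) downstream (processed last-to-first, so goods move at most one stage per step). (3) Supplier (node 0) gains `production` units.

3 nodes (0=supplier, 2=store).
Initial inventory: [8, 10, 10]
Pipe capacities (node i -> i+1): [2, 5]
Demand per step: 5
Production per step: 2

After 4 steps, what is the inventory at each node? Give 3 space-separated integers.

Step 1: demand=5,sold=5 ship[1->2]=5 ship[0->1]=2 prod=2 -> inv=[8 7 10]
Step 2: demand=5,sold=5 ship[1->2]=5 ship[0->1]=2 prod=2 -> inv=[8 4 10]
Step 3: demand=5,sold=5 ship[1->2]=4 ship[0->1]=2 prod=2 -> inv=[8 2 9]
Step 4: demand=5,sold=5 ship[1->2]=2 ship[0->1]=2 prod=2 -> inv=[8 2 6]

8 2 6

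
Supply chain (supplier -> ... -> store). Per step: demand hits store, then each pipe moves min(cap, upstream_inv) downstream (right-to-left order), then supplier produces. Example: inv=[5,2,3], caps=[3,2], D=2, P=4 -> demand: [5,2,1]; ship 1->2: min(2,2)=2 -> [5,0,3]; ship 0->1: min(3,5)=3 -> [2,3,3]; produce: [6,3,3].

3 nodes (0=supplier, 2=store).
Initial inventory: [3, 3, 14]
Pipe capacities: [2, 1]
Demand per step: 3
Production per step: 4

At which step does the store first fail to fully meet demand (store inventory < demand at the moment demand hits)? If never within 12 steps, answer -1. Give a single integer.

Step 1: demand=3,sold=3 ship[1->2]=1 ship[0->1]=2 prod=4 -> [5 4 12]
Step 2: demand=3,sold=3 ship[1->2]=1 ship[0->1]=2 prod=4 -> [7 5 10]
Step 3: demand=3,sold=3 ship[1->2]=1 ship[0->1]=2 prod=4 -> [9 6 8]
Step 4: demand=3,sold=3 ship[1->2]=1 ship[0->1]=2 prod=4 -> [11 7 6]
Step 5: demand=3,sold=3 ship[1->2]=1 ship[0->1]=2 prod=4 -> [13 8 4]
Step 6: demand=3,sold=3 ship[1->2]=1 ship[0->1]=2 prod=4 -> [15 9 2]
Step 7: demand=3,sold=2 ship[1->2]=1 ship[0->1]=2 prod=4 -> [17 10 1]
Step 8: demand=3,sold=1 ship[1->2]=1 ship[0->1]=2 prod=4 -> [19 11 1]
Step 9: demand=3,sold=1 ship[1->2]=1 ship[0->1]=2 prod=4 -> [21 12 1]
Step 10: demand=3,sold=1 ship[1->2]=1 ship[0->1]=2 prod=4 -> [23 13 1]
Step 11: demand=3,sold=1 ship[1->2]=1 ship[0->1]=2 prod=4 -> [25 14 1]
Step 12: demand=3,sold=1 ship[1->2]=1 ship[0->1]=2 prod=4 -> [27 15 1]
First stockout at step 7

7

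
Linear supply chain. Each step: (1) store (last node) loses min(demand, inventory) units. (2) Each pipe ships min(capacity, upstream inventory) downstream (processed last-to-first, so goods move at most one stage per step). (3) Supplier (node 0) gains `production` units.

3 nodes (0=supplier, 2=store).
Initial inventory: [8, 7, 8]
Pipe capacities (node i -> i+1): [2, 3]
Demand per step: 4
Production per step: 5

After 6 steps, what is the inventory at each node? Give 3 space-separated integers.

Step 1: demand=4,sold=4 ship[1->2]=3 ship[0->1]=2 prod=5 -> inv=[11 6 7]
Step 2: demand=4,sold=4 ship[1->2]=3 ship[0->1]=2 prod=5 -> inv=[14 5 6]
Step 3: demand=4,sold=4 ship[1->2]=3 ship[0->1]=2 prod=5 -> inv=[17 4 5]
Step 4: demand=4,sold=4 ship[1->2]=3 ship[0->1]=2 prod=5 -> inv=[20 3 4]
Step 5: demand=4,sold=4 ship[1->2]=3 ship[0->1]=2 prod=5 -> inv=[23 2 3]
Step 6: demand=4,sold=3 ship[1->2]=2 ship[0->1]=2 prod=5 -> inv=[26 2 2]

26 2 2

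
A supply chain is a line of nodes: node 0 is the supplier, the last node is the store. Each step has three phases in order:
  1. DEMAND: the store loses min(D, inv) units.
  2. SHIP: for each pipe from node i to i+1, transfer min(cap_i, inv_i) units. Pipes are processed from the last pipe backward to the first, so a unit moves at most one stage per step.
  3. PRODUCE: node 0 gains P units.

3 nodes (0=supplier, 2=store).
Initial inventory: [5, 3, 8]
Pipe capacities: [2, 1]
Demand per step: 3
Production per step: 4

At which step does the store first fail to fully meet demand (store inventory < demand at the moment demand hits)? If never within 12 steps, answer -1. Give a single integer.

Step 1: demand=3,sold=3 ship[1->2]=1 ship[0->1]=2 prod=4 -> [7 4 6]
Step 2: demand=3,sold=3 ship[1->2]=1 ship[0->1]=2 prod=4 -> [9 5 4]
Step 3: demand=3,sold=3 ship[1->2]=1 ship[0->1]=2 prod=4 -> [11 6 2]
Step 4: demand=3,sold=2 ship[1->2]=1 ship[0->1]=2 prod=4 -> [13 7 1]
Step 5: demand=3,sold=1 ship[1->2]=1 ship[0->1]=2 prod=4 -> [15 8 1]
Step 6: demand=3,sold=1 ship[1->2]=1 ship[0->1]=2 prod=4 -> [17 9 1]
Step 7: demand=3,sold=1 ship[1->2]=1 ship[0->1]=2 prod=4 -> [19 10 1]
Step 8: demand=3,sold=1 ship[1->2]=1 ship[0->1]=2 prod=4 -> [21 11 1]
Step 9: demand=3,sold=1 ship[1->2]=1 ship[0->1]=2 prod=4 -> [23 12 1]
Step 10: demand=3,sold=1 ship[1->2]=1 ship[0->1]=2 prod=4 -> [25 13 1]
Step 11: demand=3,sold=1 ship[1->2]=1 ship[0->1]=2 prod=4 -> [27 14 1]
Step 12: demand=3,sold=1 ship[1->2]=1 ship[0->1]=2 prod=4 -> [29 15 1]
First stockout at step 4

4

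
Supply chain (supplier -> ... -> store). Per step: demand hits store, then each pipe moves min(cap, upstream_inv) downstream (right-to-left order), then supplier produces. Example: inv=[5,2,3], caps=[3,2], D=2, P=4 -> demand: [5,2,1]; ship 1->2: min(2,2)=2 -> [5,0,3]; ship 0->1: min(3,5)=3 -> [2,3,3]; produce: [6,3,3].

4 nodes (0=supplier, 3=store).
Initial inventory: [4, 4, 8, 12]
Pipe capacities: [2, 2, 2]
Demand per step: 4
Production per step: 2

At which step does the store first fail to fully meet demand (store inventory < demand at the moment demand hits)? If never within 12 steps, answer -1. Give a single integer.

Step 1: demand=4,sold=4 ship[2->3]=2 ship[1->2]=2 ship[0->1]=2 prod=2 -> [4 4 8 10]
Step 2: demand=4,sold=4 ship[2->3]=2 ship[1->2]=2 ship[0->1]=2 prod=2 -> [4 4 8 8]
Step 3: demand=4,sold=4 ship[2->3]=2 ship[1->2]=2 ship[0->1]=2 prod=2 -> [4 4 8 6]
Step 4: demand=4,sold=4 ship[2->3]=2 ship[1->2]=2 ship[0->1]=2 prod=2 -> [4 4 8 4]
Step 5: demand=4,sold=4 ship[2->3]=2 ship[1->2]=2 ship[0->1]=2 prod=2 -> [4 4 8 2]
Step 6: demand=4,sold=2 ship[2->3]=2 ship[1->2]=2 ship[0->1]=2 prod=2 -> [4 4 8 2]
Step 7: demand=4,sold=2 ship[2->3]=2 ship[1->2]=2 ship[0->1]=2 prod=2 -> [4 4 8 2]
Step 8: demand=4,sold=2 ship[2->3]=2 ship[1->2]=2 ship[0->1]=2 prod=2 -> [4 4 8 2]
Step 9: demand=4,sold=2 ship[2->3]=2 ship[1->2]=2 ship[0->1]=2 prod=2 -> [4 4 8 2]
Step 10: demand=4,sold=2 ship[2->3]=2 ship[1->2]=2 ship[0->1]=2 prod=2 -> [4 4 8 2]
Step 11: demand=4,sold=2 ship[2->3]=2 ship[1->2]=2 ship[0->1]=2 prod=2 -> [4 4 8 2]
Step 12: demand=4,sold=2 ship[2->3]=2 ship[1->2]=2 ship[0->1]=2 prod=2 -> [4 4 8 2]
First stockout at step 6

6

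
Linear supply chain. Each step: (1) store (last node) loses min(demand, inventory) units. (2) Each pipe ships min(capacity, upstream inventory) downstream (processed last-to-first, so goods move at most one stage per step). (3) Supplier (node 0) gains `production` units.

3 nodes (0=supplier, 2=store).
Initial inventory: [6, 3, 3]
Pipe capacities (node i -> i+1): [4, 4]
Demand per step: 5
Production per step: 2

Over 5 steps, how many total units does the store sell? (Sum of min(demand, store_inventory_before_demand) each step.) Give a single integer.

Step 1: sold=3 (running total=3) -> [4 4 3]
Step 2: sold=3 (running total=6) -> [2 4 4]
Step 3: sold=4 (running total=10) -> [2 2 4]
Step 4: sold=4 (running total=14) -> [2 2 2]
Step 5: sold=2 (running total=16) -> [2 2 2]

Answer: 16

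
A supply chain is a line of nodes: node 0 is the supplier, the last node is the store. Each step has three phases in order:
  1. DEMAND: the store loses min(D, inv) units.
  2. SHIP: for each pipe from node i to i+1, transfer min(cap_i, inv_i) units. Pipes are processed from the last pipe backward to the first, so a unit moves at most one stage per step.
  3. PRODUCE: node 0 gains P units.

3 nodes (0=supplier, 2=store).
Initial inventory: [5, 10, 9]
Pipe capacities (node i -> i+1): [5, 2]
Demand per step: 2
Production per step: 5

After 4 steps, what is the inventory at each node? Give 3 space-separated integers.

Step 1: demand=2,sold=2 ship[1->2]=2 ship[0->1]=5 prod=5 -> inv=[5 13 9]
Step 2: demand=2,sold=2 ship[1->2]=2 ship[0->1]=5 prod=5 -> inv=[5 16 9]
Step 3: demand=2,sold=2 ship[1->2]=2 ship[0->1]=5 prod=5 -> inv=[5 19 9]
Step 4: demand=2,sold=2 ship[1->2]=2 ship[0->1]=5 prod=5 -> inv=[5 22 9]

5 22 9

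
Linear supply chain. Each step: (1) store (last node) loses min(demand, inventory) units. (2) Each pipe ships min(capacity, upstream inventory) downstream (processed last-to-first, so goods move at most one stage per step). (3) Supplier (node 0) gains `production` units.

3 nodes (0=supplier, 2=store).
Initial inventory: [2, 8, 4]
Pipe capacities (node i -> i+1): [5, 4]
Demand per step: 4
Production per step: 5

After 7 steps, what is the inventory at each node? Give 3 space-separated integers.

Step 1: demand=4,sold=4 ship[1->2]=4 ship[0->1]=2 prod=5 -> inv=[5 6 4]
Step 2: demand=4,sold=4 ship[1->2]=4 ship[0->1]=5 prod=5 -> inv=[5 7 4]
Step 3: demand=4,sold=4 ship[1->2]=4 ship[0->1]=5 prod=5 -> inv=[5 8 4]
Step 4: demand=4,sold=4 ship[1->2]=4 ship[0->1]=5 prod=5 -> inv=[5 9 4]
Step 5: demand=4,sold=4 ship[1->2]=4 ship[0->1]=5 prod=5 -> inv=[5 10 4]
Step 6: demand=4,sold=4 ship[1->2]=4 ship[0->1]=5 prod=5 -> inv=[5 11 4]
Step 7: demand=4,sold=4 ship[1->2]=4 ship[0->1]=5 prod=5 -> inv=[5 12 4]

5 12 4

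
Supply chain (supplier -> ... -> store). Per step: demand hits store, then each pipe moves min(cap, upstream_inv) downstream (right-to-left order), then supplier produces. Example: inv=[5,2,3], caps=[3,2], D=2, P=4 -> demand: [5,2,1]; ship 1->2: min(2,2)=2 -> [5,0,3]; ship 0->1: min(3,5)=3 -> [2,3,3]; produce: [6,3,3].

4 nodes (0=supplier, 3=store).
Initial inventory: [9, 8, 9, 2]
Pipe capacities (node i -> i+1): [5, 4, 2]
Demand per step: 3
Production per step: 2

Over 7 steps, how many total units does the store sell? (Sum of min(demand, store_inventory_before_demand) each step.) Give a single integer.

Answer: 14

Derivation:
Step 1: sold=2 (running total=2) -> [6 9 11 2]
Step 2: sold=2 (running total=4) -> [3 10 13 2]
Step 3: sold=2 (running total=6) -> [2 9 15 2]
Step 4: sold=2 (running total=8) -> [2 7 17 2]
Step 5: sold=2 (running total=10) -> [2 5 19 2]
Step 6: sold=2 (running total=12) -> [2 3 21 2]
Step 7: sold=2 (running total=14) -> [2 2 22 2]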